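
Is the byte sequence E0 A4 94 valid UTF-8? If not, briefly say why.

Leading byte 0xE0 = 11100000 → 3-byte form.
Continuation bytes 0xA4=10100100, 0x94=10010100 all match 10xxxxxx.
Decoded value 0x914 is ≥ 0x800 (shortest form) and not a surrogate.

valid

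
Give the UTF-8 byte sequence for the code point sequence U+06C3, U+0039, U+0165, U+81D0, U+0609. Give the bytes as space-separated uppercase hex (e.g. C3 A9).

U+06C3: 2-byte form → DB 83.
U+0039: 1-byte form → 39.
U+0165: 2-byte form → C5 A5.
U+81D0: 3-byte form → E8 87 90.
U+0609: 2-byte form → D8 89.
Concatenated (10 bytes): DB 83 39 C5 A5 E8 87 90 D8 89.

DB 83 39 C5 A5 E8 87 90 D8 89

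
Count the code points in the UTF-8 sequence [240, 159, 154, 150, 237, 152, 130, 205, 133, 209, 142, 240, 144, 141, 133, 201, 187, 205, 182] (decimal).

7

Byte at offset 0: 0xF0 = 11110000 → 4-byte char (#1). Advance 4.
Byte at offset 4: 0xED = 11101101 → 3-byte char (#2). Advance 3.
Byte at offset 7: 0xCD = 11001101 → 2-byte char (#3). Advance 2.
Byte at offset 9: 0xD1 = 11010001 → 2-byte char (#4). Advance 2.
Byte at offset 11: 0xF0 = 11110000 → 4-byte char (#5). Advance 4.
Byte at offset 15: 0xC9 = 11001001 → 2-byte char (#6). Advance 2.
Byte at offset 17: 0xCD = 11001101 → 2-byte char (#7). Advance 2.
Reached end at offset 19 after 7 code points.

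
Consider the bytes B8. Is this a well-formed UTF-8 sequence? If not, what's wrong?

invalid (continuation byte with no leading byte)

Byte 0xB8 = 10111000 has the form 10xxxxxx — a continuation byte — but there is no preceding leading byte.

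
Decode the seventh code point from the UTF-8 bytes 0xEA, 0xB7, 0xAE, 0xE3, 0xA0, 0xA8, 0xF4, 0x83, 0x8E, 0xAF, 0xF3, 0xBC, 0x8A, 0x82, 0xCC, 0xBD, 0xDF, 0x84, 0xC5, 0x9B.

Offset 0: leading byte 0xEA = 11101010 → 3-byte char #1 = EA B7 AE.
Offset 3: leading byte 0xE3 = 11100011 → 3-byte char #2 = E3 A0 A8.
Offset 6: leading byte 0xF4 = 11110100 → 4-byte char #3 = F4 83 8E AF.
Offset 10: leading byte 0xF3 = 11110011 → 4-byte char #4 = F3 BC 8A 82.
Offset 14: leading byte 0xCC = 11001100 → 2-byte char #5 = CC BD.
Offset 16: leading byte 0xDF = 11011111 → 2-byte char #6 = DF 84.
Offset 18: leading byte 0xC5 = 11000101 → 2-byte char #7 = C5 9B.
Leading byte 0xC5 = 11000101 matches 110xxxxx → 2-byte sequence.
Byte 1: 0xC5 = 11000101, payload 00101 (5 bits).
Byte 2: 0x9B = 10011011 (10xxxxxx ✓), payload 011011.
Concatenate: 00101011011 = 0x15B (11 bits → U+015B).

U+015B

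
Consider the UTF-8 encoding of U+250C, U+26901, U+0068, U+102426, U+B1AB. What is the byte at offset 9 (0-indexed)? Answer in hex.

U+250C → 3-byte form E2 94 8C at offsets 0–2.
U+26901 → 4-byte form F0 A6 A4 81 at offsets 3–6.
U+0068 → 1-byte form 68 at offsets 7–7.
U+102426 → 4-byte form F4 82 90 A6 at offsets 8–11.
Offset 9 falls in char 4's range; it's byte 2 of F4 82 90 A6 = 0x82.

0x82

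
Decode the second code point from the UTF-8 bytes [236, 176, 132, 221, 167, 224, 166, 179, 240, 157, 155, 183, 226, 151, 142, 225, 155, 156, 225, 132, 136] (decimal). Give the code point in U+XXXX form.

U+0767

Offset 0: leading byte 0xEC = 11101100 → 3-byte char #1 = EC B0 84.
Offset 3: leading byte 0xDD = 11011101 → 2-byte char #2 = DD A7.
Leading byte 0xDD = 11011101 matches 110xxxxx → 2-byte sequence.
Byte 1: 0xDD = 11011101, payload 11101 (5 bits).
Byte 2: 0xA7 = 10100111 (10xxxxxx ✓), payload 100111.
Concatenate: 11101100111 = 0x767 (11 bits → U+0767).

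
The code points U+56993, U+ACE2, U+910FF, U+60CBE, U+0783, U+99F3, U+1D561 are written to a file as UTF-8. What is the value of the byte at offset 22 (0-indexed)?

U+56993 → 4-byte form F1 96 A6 93 at offsets 0–3.
U+ACE2 → 3-byte form EA B3 A2 at offsets 4–6.
U+910FF → 4-byte form F2 91 83 BF at offsets 7–10.
U+60CBE → 4-byte form F1 A0 B2 BE at offsets 11–14.
U+0783 → 2-byte form DE 83 at offsets 15–16.
U+99F3 → 3-byte form E9 A7 B3 at offsets 17–19.
U+1D561 → 4-byte form F0 9D 95 A1 at offsets 20–23.
Offset 22 falls in char 7's range; it's byte 3 of F0 9D 95 A1 = 0x95.

0x95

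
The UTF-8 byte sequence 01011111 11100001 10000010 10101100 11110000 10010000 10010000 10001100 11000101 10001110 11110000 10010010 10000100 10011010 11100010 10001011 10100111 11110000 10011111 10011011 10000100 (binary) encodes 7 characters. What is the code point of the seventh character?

Offset 0: leading byte 0x5F = 01011111 → 1-byte char #1 = 5F.
Offset 1: leading byte 0xE1 = 11100001 → 3-byte char #2 = E1 82 AC.
Offset 4: leading byte 0xF0 = 11110000 → 4-byte char #3 = F0 90 90 8C.
Offset 8: leading byte 0xC5 = 11000101 → 2-byte char #4 = C5 8E.
Offset 10: leading byte 0xF0 = 11110000 → 4-byte char #5 = F0 92 84 9A.
Offset 14: leading byte 0xE2 = 11100010 → 3-byte char #6 = E2 8B A7.
Offset 17: leading byte 0xF0 = 11110000 → 4-byte char #7 = F0 9F 9B 84.
Leading byte 0xF0 = 11110000 matches 11110xxx → 4-byte sequence.
Byte 1: 0xF0 = 11110000, payload 000 (3 bits).
Byte 2: 0x9F = 10011111 (10xxxxxx ✓), payload 011111.
Byte 3: 0x9B = 10011011 (10xxxxxx ✓), payload 011011.
Byte 4: 0x84 = 10000100 (10xxxxxx ✓), payload 000100.
Concatenate: 000011111011011000100 = 0x1F6C4 (21 bits → U+1F6C4).

U+1F6C4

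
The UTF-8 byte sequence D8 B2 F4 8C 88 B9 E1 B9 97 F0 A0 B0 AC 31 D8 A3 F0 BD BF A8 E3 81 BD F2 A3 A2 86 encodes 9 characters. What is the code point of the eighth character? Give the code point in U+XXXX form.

U+307D

Offset 0: leading byte 0xD8 = 11011000 → 2-byte char #1 = D8 B2.
Offset 2: leading byte 0xF4 = 11110100 → 4-byte char #2 = F4 8C 88 B9.
Offset 6: leading byte 0xE1 = 11100001 → 3-byte char #3 = E1 B9 97.
Offset 9: leading byte 0xF0 = 11110000 → 4-byte char #4 = F0 A0 B0 AC.
Offset 13: leading byte 0x31 = 00110001 → 1-byte char #5 = 31.
Offset 14: leading byte 0xD8 = 11011000 → 2-byte char #6 = D8 A3.
Offset 16: leading byte 0xF0 = 11110000 → 4-byte char #7 = F0 BD BF A8.
Offset 20: leading byte 0xE3 = 11100011 → 3-byte char #8 = E3 81 BD.
Leading byte 0xE3 = 11100011 matches 1110xxxx → 3-byte sequence.
Byte 1: 0xE3 = 11100011, payload 0011 (4 bits).
Byte 2: 0x81 = 10000001 (10xxxxxx ✓), payload 000001.
Byte 3: 0xBD = 10111101 (10xxxxxx ✓), payload 111101.
Concatenate: 0011000001111101 = 0x307D (16 bits → U+307D).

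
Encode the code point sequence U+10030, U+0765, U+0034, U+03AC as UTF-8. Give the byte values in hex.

F0 90 80 B0 DD A5 34 CE AC

U+10030: 4-byte form → F0 90 80 B0.
U+0765: 2-byte form → DD A5.
U+0034: 1-byte form → 34.
U+03AC: 2-byte form → CE AC.
Concatenated (9 bytes): F0 90 80 B0 DD A5 34 CE AC.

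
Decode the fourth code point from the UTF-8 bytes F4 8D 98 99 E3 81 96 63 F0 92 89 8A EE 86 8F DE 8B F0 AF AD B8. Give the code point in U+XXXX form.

U+1224A

Offset 0: leading byte 0xF4 = 11110100 → 4-byte char #1 = F4 8D 98 99.
Offset 4: leading byte 0xE3 = 11100011 → 3-byte char #2 = E3 81 96.
Offset 7: leading byte 0x63 = 01100011 → 1-byte char #3 = 63.
Offset 8: leading byte 0xF0 = 11110000 → 4-byte char #4 = F0 92 89 8A.
Leading byte 0xF0 = 11110000 matches 11110xxx → 4-byte sequence.
Byte 1: 0xF0 = 11110000, payload 000 (3 bits).
Byte 2: 0x92 = 10010010 (10xxxxxx ✓), payload 010010.
Byte 3: 0x89 = 10001001 (10xxxxxx ✓), payload 001001.
Byte 4: 0x8A = 10001010 (10xxxxxx ✓), payload 001010.
Concatenate: 000010010001001001010 = 0x1224A (21 bits → U+1224A).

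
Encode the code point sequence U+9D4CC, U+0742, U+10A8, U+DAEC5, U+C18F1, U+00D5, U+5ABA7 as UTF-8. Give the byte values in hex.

F2 9D 93 8C DD 82 E1 82 A8 F3 9A BB 85 F3 81 A3 B1 C3 95 F1 9A AE A7

U+9D4CC: 4-byte form → F2 9D 93 8C.
U+0742: 2-byte form → DD 82.
U+10A8: 3-byte form → E1 82 A8.
U+DAEC5: 4-byte form → F3 9A BB 85.
U+C18F1: 4-byte form → F3 81 A3 B1.
U+00D5: 2-byte form → C3 95.
U+5ABA7: 4-byte form → F1 9A AE A7.
Concatenated (23 bytes): F2 9D 93 8C DD 82 E1 82 A8 F3 9A BB 85 F3 81 A3 B1 C3 95 F1 9A AE A7.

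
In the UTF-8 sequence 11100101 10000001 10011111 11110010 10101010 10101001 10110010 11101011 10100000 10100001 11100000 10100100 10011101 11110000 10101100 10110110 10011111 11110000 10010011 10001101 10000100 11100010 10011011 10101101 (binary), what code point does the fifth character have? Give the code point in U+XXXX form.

U+2CD9F

Offset 0: leading byte 0xE5 = 11100101 → 3-byte char #1 = E5 81 9F.
Offset 3: leading byte 0xF2 = 11110010 → 4-byte char #2 = F2 AA A9 B2.
Offset 7: leading byte 0xEB = 11101011 → 3-byte char #3 = EB A0 A1.
Offset 10: leading byte 0xE0 = 11100000 → 3-byte char #4 = E0 A4 9D.
Offset 13: leading byte 0xF0 = 11110000 → 4-byte char #5 = F0 AC B6 9F.
Leading byte 0xF0 = 11110000 matches 11110xxx → 4-byte sequence.
Byte 1: 0xF0 = 11110000, payload 000 (3 bits).
Byte 2: 0xAC = 10101100 (10xxxxxx ✓), payload 101100.
Byte 3: 0xB6 = 10110110 (10xxxxxx ✓), payload 110110.
Byte 4: 0x9F = 10011111 (10xxxxxx ✓), payload 011111.
Concatenate: 000101100110110011111 = 0x2CD9F (21 bits → U+2CD9F).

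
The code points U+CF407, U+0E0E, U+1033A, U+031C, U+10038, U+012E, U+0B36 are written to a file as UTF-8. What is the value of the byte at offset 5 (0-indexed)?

0xB8

U+CF407 → 4-byte form F3 8F 90 87 at offsets 0–3.
U+0E0E → 3-byte form E0 B8 8E at offsets 4–6.
Offset 5 falls in char 2's range; it's byte 2 of E0 B8 8E = 0xB8.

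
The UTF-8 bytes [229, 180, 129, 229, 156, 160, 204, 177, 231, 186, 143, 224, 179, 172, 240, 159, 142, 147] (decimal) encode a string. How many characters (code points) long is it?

6

Byte at offset 0: 0xE5 = 11100101 → 3-byte char (#1). Advance 3.
Byte at offset 3: 0xE5 = 11100101 → 3-byte char (#2). Advance 3.
Byte at offset 6: 0xCC = 11001100 → 2-byte char (#3). Advance 2.
Byte at offset 8: 0xE7 = 11100111 → 3-byte char (#4). Advance 3.
Byte at offset 11: 0xE0 = 11100000 → 3-byte char (#5). Advance 3.
Byte at offset 14: 0xF0 = 11110000 → 4-byte char (#6). Advance 4.
Reached end at offset 18 after 6 code points.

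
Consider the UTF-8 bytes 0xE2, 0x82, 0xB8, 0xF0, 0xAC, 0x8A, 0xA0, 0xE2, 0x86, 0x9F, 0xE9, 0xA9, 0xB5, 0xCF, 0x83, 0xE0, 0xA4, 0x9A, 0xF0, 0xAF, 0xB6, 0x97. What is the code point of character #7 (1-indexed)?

U+2FD97

Offset 0: leading byte 0xE2 = 11100010 → 3-byte char #1 = E2 82 B8.
Offset 3: leading byte 0xF0 = 11110000 → 4-byte char #2 = F0 AC 8A A0.
Offset 7: leading byte 0xE2 = 11100010 → 3-byte char #3 = E2 86 9F.
Offset 10: leading byte 0xE9 = 11101001 → 3-byte char #4 = E9 A9 B5.
Offset 13: leading byte 0xCF = 11001111 → 2-byte char #5 = CF 83.
Offset 15: leading byte 0xE0 = 11100000 → 3-byte char #6 = E0 A4 9A.
Offset 18: leading byte 0xF0 = 11110000 → 4-byte char #7 = F0 AF B6 97.
Leading byte 0xF0 = 11110000 matches 11110xxx → 4-byte sequence.
Byte 1: 0xF0 = 11110000, payload 000 (3 bits).
Byte 2: 0xAF = 10101111 (10xxxxxx ✓), payload 101111.
Byte 3: 0xB6 = 10110110 (10xxxxxx ✓), payload 110110.
Byte 4: 0x97 = 10010111 (10xxxxxx ✓), payload 010111.
Concatenate: 000101111110110010111 = 0x2FD97 (21 bits → U+2FD97).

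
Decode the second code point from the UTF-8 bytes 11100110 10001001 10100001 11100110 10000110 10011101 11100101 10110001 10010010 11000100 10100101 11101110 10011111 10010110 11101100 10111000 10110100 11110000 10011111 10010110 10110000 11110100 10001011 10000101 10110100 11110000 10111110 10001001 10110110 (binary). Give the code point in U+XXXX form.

Offset 0: leading byte 0xE6 = 11100110 → 3-byte char #1 = E6 89 A1.
Offset 3: leading byte 0xE6 = 11100110 → 3-byte char #2 = E6 86 9D.
Leading byte 0xE6 = 11100110 matches 1110xxxx → 3-byte sequence.
Byte 1: 0xE6 = 11100110, payload 0110 (4 bits).
Byte 2: 0x86 = 10000110 (10xxxxxx ✓), payload 000110.
Byte 3: 0x9D = 10011101 (10xxxxxx ✓), payload 011101.
Concatenate: 0110000110011101 = 0x619D (16 bits → U+619D).

U+619D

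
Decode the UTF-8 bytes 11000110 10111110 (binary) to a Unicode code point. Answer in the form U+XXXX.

U+01BE

Leading byte 0xC6 = 11000110 matches 110xxxxx → 2-byte sequence.
Byte 1: 0xC6 = 11000110, payload 00110 (5 bits).
Byte 2: 0xBE = 10111110 (10xxxxxx ✓), payload 111110.
Concatenate: 00110111110 = 0x1BE (11 bits → U+01BE).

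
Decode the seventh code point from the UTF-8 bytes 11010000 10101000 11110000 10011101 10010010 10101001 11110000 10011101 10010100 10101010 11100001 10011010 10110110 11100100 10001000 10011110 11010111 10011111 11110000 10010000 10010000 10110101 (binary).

Offset 0: leading byte 0xD0 = 11010000 → 2-byte char #1 = D0 A8.
Offset 2: leading byte 0xF0 = 11110000 → 4-byte char #2 = F0 9D 92 A9.
Offset 6: leading byte 0xF0 = 11110000 → 4-byte char #3 = F0 9D 94 AA.
Offset 10: leading byte 0xE1 = 11100001 → 3-byte char #4 = E1 9A B6.
Offset 13: leading byte 0xE4 = 11100100 → 3-byte char #5 = E4 88 9E.
Offset 16: leading byte 0xD7 = 11010111 → 2-byte char #6 = D7 9F.
Offset 18: leading byte 0xF0 = 11110000 → 4-byte char #7 = F0 90 90 B5.
Leading byte 0xF0 = 11110000 matches 11110xxx → 4-byte sequence.
Byte 1: 0xF0 = 11110000, payload 000 (3 bits).
Byte 2: 0x90 = 10010000 (10xxxxxx ✓), payload 010000.
Byte 3: 0x90 = 10010000 (10xxxxxx ✓), payload 010000.
Byte 4: 0xB5 = 10110101 (10xxxxxx ✓), payload 110101.
Concatenate: 000010000010000110101 = 0x10435 (21 bits → U+10435).

U+10435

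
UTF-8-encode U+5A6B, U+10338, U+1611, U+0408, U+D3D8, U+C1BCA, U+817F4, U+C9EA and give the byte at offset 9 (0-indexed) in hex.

0x91

U+5A6B → 3-byte form E5 A9 AB at offsets 0–2.
U+10338 → 4-byte form F0 90 8C B8 at offsets 3–6.
U+1611 → 3-byte form E1 98 91 at offsets 7–9.
Offset 9 falls in char 3's range; it's byte 3 of E1 98 91 = 0x91.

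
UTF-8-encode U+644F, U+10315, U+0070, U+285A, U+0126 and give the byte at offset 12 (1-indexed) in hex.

1-indexed offset 12 is 0-indexed offset 11.
U+644F → 3-byte form E6 91 8F at offsets 0–2.
U+10315 → 4-byte form F0 90 8C 95 at offsets 3–6.
U+0070 → 1-byte form 70 at offsets 7–7.
U+285A → 3-byte form E2 A1 9A at offsets 8–10.
U+0126 → 2-byte form C4 A6 at offsets 11–12.
Offset 11 falls in char 5's range; it's byte 1 of C4 A6 = 0xC4.

0xC4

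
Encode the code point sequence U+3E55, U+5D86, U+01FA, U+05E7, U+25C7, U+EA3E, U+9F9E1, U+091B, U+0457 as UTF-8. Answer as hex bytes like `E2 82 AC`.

E3 B9 95 E5 B6 86 C7 BA D7 A7 E2 97 87 EE A8 BE F2 9F A7 A1 E0 A4 9B D1 97

U+3E55: 3-byte form → E3 B9 95.
U+5D86: 3-byte form → E5 B6 86.
U+01FA: 2-byte form → C7 BA.
U+05E7: 2-byte form → D7 A7.
U+25C7: 3-byte form → E2 97 87.
U+EA3E: 3-byte form → EE A8 BE.
U+9F9E1: 4-byte form → F2 9F A7 A1.
U+091B: 3-byte form → E0 A4 9B.
U+0457: 2-byte form → D1 97.
Concatenated (25 bytes): E3 B9 95 E5 B6 86 C7 BA D7 A7 E2 97 87 EE A8 BE F2 9F A7 A1 E0 A4 9B D1 97.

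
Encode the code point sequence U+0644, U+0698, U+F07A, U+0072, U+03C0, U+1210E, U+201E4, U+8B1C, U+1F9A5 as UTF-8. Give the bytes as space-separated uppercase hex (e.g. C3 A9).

D9 84 DA 98 EF 81 BA 72 CF 80 F0 92 84 8E F0 A0 87 A4 E8 AC 9C F0 9F A6 A5

U+0644: 2-byte form → D9 84.
U+0698: 2-byte form → DA 98.
U+F07A: 3-byte form → EF 81 BA.
U+0072: 1-byte form → 72.
U+03C0: 2-byte form → CF 80.
U+1210E: 4-byte form → F0 92 84 8E.
U+201E4: 4-byte form → F0 A0 87 A4.
U+8B1C: 3-byte form → E8 AC 9C.
U+1F9A5: 4-byte form → F0 9F A6 A5.
Concatenated (25 bytes): D9 84 DA 98 EF 81 BA 72 CF 80 F0 92 84 8E F0 A0 87 A4 E8 AC 9C F0 9F A6 A5.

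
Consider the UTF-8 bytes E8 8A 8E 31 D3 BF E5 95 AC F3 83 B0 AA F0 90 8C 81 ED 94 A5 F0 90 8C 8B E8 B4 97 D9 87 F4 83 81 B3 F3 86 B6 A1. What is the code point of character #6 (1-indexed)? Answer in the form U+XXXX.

U+10301

Offset 0: leading byte 0xE8 = 11101000 → 3-byte char #1 = E8 8A 8E.
Offset 3: leading byte 0x31 = 00110001 → 1-byte char #2 = 31.
Offset 4: leading byte 0xD3 = 11010011 → 2-byte char #3 = D3 BF.
Offset 6: leading byte 0xE5 = 11100101 → 3-byte char #4 = E5 95 AC.
Offset 9: leading byte 0xF3 = 11110011 → 4-byte char #5 = F3 83 B0 AA.
Offset 13: leading byte 0xF0 = 11110000 → 4-byte char #6 = F0 90 8C 81.
Leading byte 0xF0 = 11110000 matches 11110xxx → 4-byte sequence.
Byte 1: 0xF0 = 11110000, payload 000 (3 bits).
Byte 2: 0x90 = 10010000 (10xxxxxx ✓), payload 010000.
Byte 3: 0x8C = 10001100 (10xxxxxx ✓), payload 001100.
Byte 4: 0x81 = 10000001 (10xxxxxx ✓), payload 000001.
Concatenate: 000010000001100000001 = 0x10301 (21 bits → U+10301).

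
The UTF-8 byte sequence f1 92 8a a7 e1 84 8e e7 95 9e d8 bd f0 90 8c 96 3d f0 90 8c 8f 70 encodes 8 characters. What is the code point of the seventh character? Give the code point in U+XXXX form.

U+1030F

Offset 0: leading byte 0xF1 = 11110001 → 4-byte char #1 = F1 92 8A A7.
Offset 4: leading byte 0xE1 = 11100001 → 3-byte char #2 = E1 84 8E.
Offset 7: leading byte 0xE7 = 11100111 → 3-byte char #3 = E7 95 9E.
Offset 10: leading byte 0xD8 = 11011000 → 2-byte char #4 = D8 BD.
Offset 12: leading byte 0xF0 = 11110000 → 4-byte char #5 = F0 90 8C 96.
Offset 16: leading byte 0x3D = 00111101 → 1-byte char #6 = 3D.
Offset 17: leading byte 0xF0 = 11110000 → 4-byte char #7 = F0 90 8C 8F.
Leading byte 0xF0 = 11110000 matches 11110xxx → 4-byte sequence.
Byte 1: 0xF0 = 11110000, payload 000 (3 bits).
Byte 2: 0x90 = 10010000 (10xxxxxx ✓), payload 010000.
Byte 3: 0x8C = 10001100 (10xxxxxx ✓), payload 001100.
Byte 4: 0x8F = 10001111 (10xxxxxx ✓), payload 001111.
Concatenate: 000010000001100001111 = 0x1030F (21 bits → U+1030F).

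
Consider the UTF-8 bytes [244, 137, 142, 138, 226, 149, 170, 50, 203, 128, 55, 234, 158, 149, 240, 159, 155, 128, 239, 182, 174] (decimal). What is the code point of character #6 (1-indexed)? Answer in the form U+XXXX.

U+A795

Offset 0: leading byte 0xF4 = 11110100 → 4-byte char #1 = F4 89 8E 8A.
Offset 4: leading byte 0xE2 = 11100010 → 3-byte char #2 = E2 95 AA.
Offset 7: leading byte 0x32 = 00110010 → 1-byte char #3 = 32.
Offset 8: leading byte 0xCB = 11001011 → 2-byte char #4 = CB 80.
Offset 10: leading byte 0x37 = 00110111 → 1-byte char #5 = 37.
Offset 11: leading byte 0xEA = 11101010 → 3-byte char #6 = EA 9E 95.
Leading byte 0xEA = 11101010 matches 1110xxxx → 3-byte sequence.
Byte 1: 0xEA = 11101010, payload 1010 (4 bits).
Byte 2: 0x9E = 10011110 (10xxxxxx ✓), payload 011110.
Byte 3: 0x95 = 10010101 (10xxxxxx ✓), payload 010101.
Concatenate: 1010011110010101 = 0xA795 (16 bits → U+A795).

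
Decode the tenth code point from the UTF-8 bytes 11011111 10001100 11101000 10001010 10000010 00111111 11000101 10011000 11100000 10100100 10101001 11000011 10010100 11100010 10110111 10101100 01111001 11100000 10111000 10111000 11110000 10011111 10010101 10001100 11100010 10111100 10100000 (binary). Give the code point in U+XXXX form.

U+1F54C

Offset 0: leading byte 0xDF = 11011111 → 2-byte char #1 = DF 8C.
Offset 2: leading byte 0xE8 = 11101000 → 3-byte char #2 = E8 8A 82.
Offset 5: leading byte 0x3F = 00111111 → 1-byte char #3 = 3F.
Offset 6: leading byte 0xC5 = 11000101 → 2-byte char #4 = C5 98.
Offset 8: leading byte 0xE0 = 11100000 → 3-byte char #5 = E0 A4 A9.
Offset 11: leading byte 0xC3 = 11000011 → 2-byte char #6 = C3 94.
Offset 13: leading byte 0xE2 = 11100010 → 3-byte char #7 = E2 B7 AC.
Offset 16: leading byte 0x79 = 01111001 → 1-byte char #8 = 79.
Offset 17: leading byte 0xE0 = 11100000 → 3-byte char #9 = E0 B8 B8.
Offset 20: leading byte 0xF0 = 11110000 → 4-byte char #10 = F0 9F 95 8C.
Leading byte 0xF0 = 11110000 matches 11110xxx → 4-byte sequence.
Byte 1: 0xF0 = 11110000, payload 000 (3 bits).
Byte 2: 0x9F = 10011111 (10xxxxxx ✓), payload 011111.
Byte 3: 0x95 = 10010101 (10xxxxxx ✓), payload 010101.
Byte 4: 0x8C = 10001100 (10xxxxxx ✓), payload 001100.
Concatenate: 000011111010101001100 = 0x1F54C (21 bits → U+1F54C).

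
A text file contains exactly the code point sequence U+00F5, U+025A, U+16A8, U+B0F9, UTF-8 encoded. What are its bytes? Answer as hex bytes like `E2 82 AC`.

U+00F5: 2-byte form → C3 B5.
U+025A: 2-byte form → C9 9A.
U+16A8: 3-byte form → E1 9A A8.
U+B0F9: 3-byte form → EB 83 B9.
Concatenated (10 bytes): C3 B5 C9 9A E1 9A A8 EB 83 B9.

C3 B5 C9 9A E1 9A A8 EB 83 B9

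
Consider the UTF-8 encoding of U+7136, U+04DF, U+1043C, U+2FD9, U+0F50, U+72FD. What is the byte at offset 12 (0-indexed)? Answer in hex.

0xE0

U+7136 → 3-byte form E7 84 B6 at offsets 0–2.
U+04DF → 2-byte form D3 9F at offsets 3–4.
U+1043C → 4-byte form F0 90 90 BC at offsets 5–8.
U+2FD9 → 3-byte form E2 BF 99 at offsets 9–11.
U+0F50 → 3-byte form E0 BD 90 at offsets 12–14.
Offset 12 falls in char 5's range; it's byte 1 of E0 BD 90 = 0xE0.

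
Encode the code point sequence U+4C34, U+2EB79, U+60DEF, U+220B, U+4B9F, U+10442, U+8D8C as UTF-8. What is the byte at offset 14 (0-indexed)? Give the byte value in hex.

U+4C34 → 3-byte form E4 B0 B4 at offsets 0–2.
U+2EB79 → 4-byte form F0 AE AD B9 at offsets 3–6.
U+60DEF → 4-byte form F1 A0 B7 AF at offsets 7–10.
U+220B → 3-byte form E2 88 8B at offsets 11–13.
U+4B9F → 3-byte form E4 AE 9F at offsets 14–16.
Offset 14 falls in char 5's range; it's byte 1 of E4 AE 9F = 0xE4.

0xE4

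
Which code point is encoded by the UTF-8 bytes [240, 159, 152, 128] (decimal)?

Leading byte 0xF0 = 11110000 matches 11110xxx → 4-byte sequence.
Byte 1: 0xF0 = 11110000, payload 000 (3 bits).
Byte 2: 0x9F = 10011111 (10xxxxxx ✓), payload 011111.
Byte 3: 0x98 = 10011000 (10xxxxxx ✓), payload 011000.
Byte 4: 0x80 = 10000000 (10xxxxxx ✓), payload 000000.
Concatenate: 000011111011000000000 = 0x1F600 (21 bits → U+1F600).

U+1F600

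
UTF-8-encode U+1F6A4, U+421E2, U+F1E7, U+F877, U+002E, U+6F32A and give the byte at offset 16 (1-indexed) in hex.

1-indexed offset 16 is 0-indexed offset 15.
U+1F6A4 → 4-byte form F0 9F 9A A4 at offsets 0–3.
U+421E2 → 4-byte form F1 82 87 A2 at offsets 4–7.
U+F1E7 → 3-byte form EF 87 A7 at offsets 8–10.
U+F877 → 3-byte form EF A1 B7 at offsets 11–13.
U+002E → 1-byte form 2E at offsets 14–14.
U+6F32A → 4-byte form F1 AF 8C AA at offsets 15–18.
Offset 15 falls in char 6's range; it's byte 1 of F1 AF 8C AA = 0xF1.

0xF1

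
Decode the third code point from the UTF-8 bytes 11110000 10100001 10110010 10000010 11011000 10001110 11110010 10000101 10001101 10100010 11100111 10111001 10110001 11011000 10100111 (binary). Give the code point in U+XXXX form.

Offset 0: leading byte 0xF0 = 11110000 → 4-byte char #1 = F0 A1 B2 82.
Offset 4: leading byte 0xD8 = 11011000 → 2-byte char #2 = D8 8E.
Offset 6: leading byte 0xF2 = 11110010 → 4-byte char #3 = F2 85 8D A2.
Leading byte 0xF2 = 11110010 matches 11110xxx → 4-byte sequence.
Byte 1: 0xF2 = 11110010, payload 010 (3 bits).
Byte 2: 0x85 = 10000101 (10xxxxxx ✓), payload 000101.
Byte 3: 0x8D = 10001101 (10xxxxxx ✓), payload 001101.
Byte 4: 0xA2 = 10100010 (10xxxxxx ✓), payload 100010.
Concatenate: 010000101001101100010 = 0x85362 (21 bits → U+85362).

U+85362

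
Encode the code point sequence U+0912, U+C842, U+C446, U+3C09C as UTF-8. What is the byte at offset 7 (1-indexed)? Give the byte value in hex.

0xEC

1-indexed offset 7 is 0-indexed offset 6.
U+0912 → 3-byte form E0 A4 92 at offsets 0–2.
U+C842 → 3-byte form EC A1 82 at offsets 3–5.
U+C446 → 3-byte form EC 91 86 at offsets 6–8.
Offset 6 falls in char 3's range; it's byte 1 of EC 91 86 = 0xEC.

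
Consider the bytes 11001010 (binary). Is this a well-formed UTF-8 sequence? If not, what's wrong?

invalid (sequence truncated)

Leading byte 0xCA = 11001010 → 2-byte form, but only 1 byte is present.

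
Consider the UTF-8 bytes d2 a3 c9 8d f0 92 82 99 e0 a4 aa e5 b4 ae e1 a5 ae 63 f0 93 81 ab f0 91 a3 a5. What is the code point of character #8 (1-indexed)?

Offset 0: leading byte 0xD2 = 11010010 → 2-byte char #1 = D2 A3.
Offset 2: leading byte 0xC9 = 11001001 → 2-byte char #2 = C9 8D.
Offset 4: leading byte 0xF0 = 11110000 → 4-byte char #3 = F0 92 82 99.
Offset 8: leading byte 0xE0 = 11100000 → 3-byte char #4 = E0 A4 AA.
Offset 11: leading byte 0xE5 = 11100101 → 3-byte char #5 = E5 B4 AE.
Offset 14: leading byte 0xE1 = 11100001 → 3-byte char #6 = E1 A5 AE.
Offset 17: leading byte 0x63 = 01100011 → 1-byte char #7 = 63.
Offset 18: leading byte 0xF0 = 11110000 → 4-byte char #8 = F0 93 81 AB.
Leading byte 0xF0 = 11110000 matches 11110xxx → 4-byte sequence.
Byte 1: 0xF0 = 11110000, payload 000 (3 bits).
Byte 2: 0x93 = 10010011 (10xxxxxx ✓), payload 010011.
Byte 3: 0x81 = 10000001 (10xxxxxx ✓), payload 000001.
Byte 4: 0xAB = 10101011 (10xxxxxx ✓), payload 101011.
Concatenate: 000010011000001101011 = 0x1306B (21 bits → U+1306B).

U+1306B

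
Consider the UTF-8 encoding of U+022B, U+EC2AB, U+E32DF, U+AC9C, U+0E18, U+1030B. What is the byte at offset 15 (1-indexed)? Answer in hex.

1-indexed offset 15 is 0-indexed offset 14.
U+022B → 2-byte form C8 AB at offsets 0–1.
U+EC2AB → 4-byte form F3 AC 8A AB at offsets 2–5.
U+E32DF → 4-byte form F3 A3 8B 9F at offsets 6–9.
U+AC9C → 3-byte form EA B2 9C at offsets 10–12.
U+0E18 → 3-byte form E0 B8 98 at offsets 13–15.
Offset 14 falls in char 5's range; it's byte 2 of E0 B8 98 = 0xB8.

0xB8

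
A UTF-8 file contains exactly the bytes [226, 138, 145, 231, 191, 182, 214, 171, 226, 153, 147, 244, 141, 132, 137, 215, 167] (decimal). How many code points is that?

6

Byte at offset 0: 0xE2 = 11100010 → 3-byte char (#1). Advance 3.
Byte at offset 3: 0xE7 = 11100111 → 3-byte char (#2). Advance 3.
Byte at offset 6: 0xD6 = 11010110 → 2-byte char (#3). Advance 2.
Byte at offset 8: 0xE2 = 11100010 → 3-byte char (#4). Advance 3.
Byte at offset 11: 0xF4 = 11110100 → 4-byte char (#5). Advance 4.
Byte at offset 15: 0xD7 = 11010111 → 2-byte char (#6). Advance 2.
Reached end at offset 17 after 6 code points.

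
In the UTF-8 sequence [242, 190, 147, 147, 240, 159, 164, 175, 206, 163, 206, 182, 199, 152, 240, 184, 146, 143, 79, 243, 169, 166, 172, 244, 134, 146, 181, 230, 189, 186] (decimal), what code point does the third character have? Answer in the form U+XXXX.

U+03A3

Offset 0: leading byte 0xF2 = 11110010 → 4-byte char #1 = F2 BE 93 93.
Offset 4: leading byte 0xF0 = 11110000 → 4-byte char #2 = F0 9F A4 AF.
Offset 8: leading byte 0xCE = 11001110 → 2-byte char #3 = CE A3.
Leading byte 0xCE = 11001110 matches 110xxxxx → 2-byte sequence.
Byte 1: 0xCE = 11001110, payload 01110 (5 bits).
Byte 2: 0xA3 = 10100011 (10xxxxxx ✓), payload 100011.
Concatenate: 01110100011 = 0x3A3 (11 bits → U+03A3).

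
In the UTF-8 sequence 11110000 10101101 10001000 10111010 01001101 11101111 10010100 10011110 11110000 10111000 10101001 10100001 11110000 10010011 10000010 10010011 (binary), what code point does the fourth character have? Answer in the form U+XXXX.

U+38A61

Offset 0: leading byte 0xF0 = 11110000 → 4-byte char #1 = F0 AD 88 BA.
Offset 4: leading byte 0x4D = 01001101 → 1-byte char #2 = 4D.
Offset 5: leading byte 0xEF = 11101111 → 3-byte char #3 = EF 94 9E.
Offset 8: leading byte 0xF0 = 11110000 → 4-byte char #4 = F0 B8 A9 A1.
Leading byte 0xF0 = 11110000 matches 11110xxx → 4-byte sequence.
Byte 1: 0xF0 = 11110000, payload 000 (3 bits).
Byte 2: 0xB8 = 10111000 (10xxxxxx ✓), payload 111000.
Byte 3: 0xA9 = 10101001 (10xxxxxx ✓), payload 101001.
Byte 4: 0xA1 = 10100001 (10xxxxxx ✓), payload 100001.
Concatenate: 000111000101001100001 = 0x38A61 (21 bits → U+38A61).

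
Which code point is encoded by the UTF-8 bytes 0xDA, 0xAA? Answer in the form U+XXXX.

U+06AA

Leading byte 0xDA = 11011010 matches 110xxxxx → 2-byte sequence.
Byte 1: 0xDA = 11011010, payload 11010 (5 bits).
Byte 2: 0xAA = 10101010 (10xxxxxx ✓), payload 101010.
Concatenate: 11010101010 = 0x6AA (11 bits → U+06AA).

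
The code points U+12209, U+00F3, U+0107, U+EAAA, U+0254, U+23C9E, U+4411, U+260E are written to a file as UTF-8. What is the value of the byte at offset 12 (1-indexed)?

0xC9

1-indexed offset 12 is 0-indexed offset 11.
U+12209 → 4-byte form F0 92 88 89 at offsets 0–3.
U+00F3 → 2-byte form C3 B3 at offsets 4–5.
U+0107 → 2-byte form C4 87 at offsets 6–7.
U+EAAA → 3-byte form EE AA AA at offsets 8–10.
U+0254 → 2-byte form C9 94 at offsets 11–12.
Offset 11 falls in char 5's range; it's byte 1 of C9 94 = 0xC9.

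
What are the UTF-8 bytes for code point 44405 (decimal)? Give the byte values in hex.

U+AD75 = 0xAD75 = 44405 decimal. In range U+0800–U+FFFF → 3-byte form: 1110xxxx 10xxxxxx 10xxxxxx.
Binary (16 bits): 1010110101110101.
Split 4+6+6: 1010 | 110101 | 110101.
Byte 1: 11101010 = 0xEA.
Byte 2: 10110101 = 0xB5.
Byte 3: 10110101 = 0xB5.

EA B5 B5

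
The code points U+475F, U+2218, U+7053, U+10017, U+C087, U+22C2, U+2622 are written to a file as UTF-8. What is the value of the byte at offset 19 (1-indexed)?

0x82

1-indexed offset 19 is 0-indexed offset 18.
U+475F → 3-byte form E4 9D 9F at offsets 0–2.
U+2218 → 3-byte form E2 88 98 at offsets 3–5.
U+7053 → 3-byte form E7 81 93 at offsets 6–8.
U+10017 → 4-byte form F0 90 80 97 at offsets 9–12.
U+C087 → 3-byte form EC 82 87 at offsets 13–15.
U+22C2 → 3-byte form E2 8B 82 at offsets 16–18.
Offset 18 falls in char 6's range; it's byte 3 of E2 8B 82 = 0x82.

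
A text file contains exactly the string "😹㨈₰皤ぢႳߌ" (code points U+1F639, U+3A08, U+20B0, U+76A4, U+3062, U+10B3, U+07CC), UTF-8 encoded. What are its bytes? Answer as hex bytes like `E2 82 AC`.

F0 9F 98 B9 E3 A8 88 E2 82 B0 E7 9A A4 E3 81 A2 E1 82 B3 DF 8C

U+1F639: 4-byte form → F0 9F 98 B9.
U+3A08: 3-byte form → E3 A8 88.
U+20B0: 3-byte form → E2 82 B0.
U+76A4: 3-byte form → E7 9A A4.
U+3062: 3-byte form → E3 81 A2.
U+10B3: 3-byte form → E1 82 B3.
U+07CC: 2-byte form → DF 8C.
Concatenated (21 bytes): F0 9F 98 B9 E3 A8 88 E2 82 B0 E7 9A A4 E3 81 A2 E1 82 B3 DF 8C.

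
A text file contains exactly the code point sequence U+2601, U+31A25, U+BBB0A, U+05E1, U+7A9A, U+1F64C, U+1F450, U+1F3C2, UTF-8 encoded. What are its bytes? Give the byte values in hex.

E2 98 81 F0 B1 A8 A5 F2 BB AC 8A D7 A1 E7 AA 9A F0 9F 99 8C F0 9F 91 90 F0 9F 8F 82

U+2601: 3-byte form → E2 98 81.
U+31A25: 4-byte form → F0 B1 A8 A5.
U+BBB0A: 4-byte form → F2 BB AC 8A.
U+05E1: 2-byte form → D7 A1.
U+7A9A: 3-byte form → E7 AA 9A.
U+1F64C: 4-byte form → F0 9F 99 8C.
U+1F450: 4-byte form → F0 9F 91 90.
U+1F3C2: 4-byte form → F0 9F 8F 82.
Concatenated (28 bytes): E2 98 81 F0 B1 A8 A5 F2 BB AC 8A D7 A1 E7 AA 9A F0 9F 99 8C F0 9F 91 90 F0 9F 8F 82.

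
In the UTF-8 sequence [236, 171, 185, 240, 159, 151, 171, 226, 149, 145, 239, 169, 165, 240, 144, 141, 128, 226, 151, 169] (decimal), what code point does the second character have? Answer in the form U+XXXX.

U+1F5EB

Offset 0: leading byte 0xEC = 11101100 → 3-byte char #1 = EC AB B9.
Offset 3: leading byte 0xF0 = 11110000 → 4-byte char #2 = F0 9F 97 AB.
Leading byte 0xF0 = 11110000 matches 11110xxx → 4-byte sequence.
Byte 1: 0xF0 = 11110000, payload 000 (3 bits).
Byte 2: 0x9F = 10011111 (10xxxxxx ✓), payload 011111.
Byte 3: 0x97 = 10010111 (10xxxxxx ✓), payload 010111.
Byte 4: 0xAB = 10101011 (10xxxxxx ✓), payload 101011.
Concatenate: 000011111010111101011 = 0x1F5EB (21 bits → U+1F5EB).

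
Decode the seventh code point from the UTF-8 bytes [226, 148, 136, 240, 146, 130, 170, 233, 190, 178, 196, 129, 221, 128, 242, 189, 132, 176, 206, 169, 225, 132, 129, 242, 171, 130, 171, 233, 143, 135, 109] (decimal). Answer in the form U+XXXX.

Offset 0: leading byte 0xE2 = 11100010 → 3-byte char #1 = E2 94 88.
Offset 3: leading byte 0xF0 = 11110000 → 4-byte char #2 = F0 92 82 AA.
Offset 7: leading byte 0xE9 = 11101001 → 3-byte char #3 = E9 BE B2.
Offset 10: leading byte 0xC4 = 11000100 → 2-byte char #4 = C4 81.
Offset 12: leading byte 0xDD = 11011101 → 2-byte char #5 = DD 80.
Offset 14: leading byte 0xF2 = 11110010 → 4-byte char #6 = F2 BD 84 B0.
Offset 18: leading byte 0xCE = 11001110 → 2-byte char #7 = CE A9.
Leading byte 0xCE = 11001110 matches 110xxxxx → 2-byte sequence.
Byte 1: 0xCE = 11001110, payload 01110 (5 bits).
Byte 2: 0xA9 = 10101001 (10xxxxxx ✓), payload 101001.
Concatenate: 01110101001 = 0x3A9 (11 bits → U+03A9).

U+03A9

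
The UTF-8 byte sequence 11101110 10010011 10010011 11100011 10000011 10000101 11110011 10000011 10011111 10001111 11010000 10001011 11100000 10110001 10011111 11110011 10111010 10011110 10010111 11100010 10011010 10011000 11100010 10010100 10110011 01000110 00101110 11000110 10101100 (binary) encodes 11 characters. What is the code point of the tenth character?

Offset 0: leading byte 0xEE = 11101110 → 3-byte char #1 = EE 93 93.
Offset 3: leading byte 0xE3 = 11100011 → 3-byte char #2 = E3 83 85.
Offset 6: leading byte 0xF3 = 11110011 → 4-byte char #3 = F3 83 9F 8F.
Offset 10: leading byte 0xD0 = 11010000 → 2-byte char #4 = D0 8B.
Offset 12: leading byte 0xE0 = 11100000 → 3-byte char #5 = E0 B1 9F.
Offset 15: leading byte 0xF3 = 11110011 → 4-byte char #6 = F3 BA 9E 97.
Offset 19: leading byte 0xE2 = 11100010 → 3-byte char #7 = E2 9A 98.
Offset 22: leading byte 0xE2 = 11100010 → 3-byte char #8 = E2 94 B3.
Offset 25: leading byte 0x46 = 01000110 → 1-byte char #9 = 46.
Offset 26: leading byte 0x2E = 00101110 → 1-byte char #10 = 2E.
Leading byte 0x2E = 00101110 matches 0xxxxxxx → 1-byte sequence.
Byte 1: 0x2E = 00101110, payload 0101110 (7 bits).
Concatenate: 0101110 = 0x2E (7 bits → U+002E).

U+002E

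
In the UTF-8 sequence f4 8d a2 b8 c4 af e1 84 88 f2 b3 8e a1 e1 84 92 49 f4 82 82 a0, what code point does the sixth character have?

U+0049

Offset 0: leading byte 0xF4 = 11110100 → 4-byte char #1 = F4 8D A2 B8.
Offset 4: leading byte 0xC4 = 11000100 → 2-byte char #2 = C4 AF.
Offset 6: leading byte 0xE1 = 11100001 → 3-byte char #3 = E1 84 88.
Offset 9: leading byte 0xF2 = 11110010 → 4-byte char #4 = F2 B3 8E A1.
Offset 13: leading byte 0xE1 = 11100001 → 3-byte char #5 = E1 84 92.
Offset 16: leading byte 0x49 = 01001001 → 1-byte char #6 = 49.
Leading byte 0x49 = 01001001 matches 0xxxxxxx → 1-byte sequence.
Byte 1: 0x49 = 01001001, payload 1001001 (7 bits).
Concatenate: 1001001 = 0x49 (7 bits → U+0049).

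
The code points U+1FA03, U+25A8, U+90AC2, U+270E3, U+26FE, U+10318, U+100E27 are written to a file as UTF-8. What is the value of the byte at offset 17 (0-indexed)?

0xBE

U+1FA03 → 4-byte form F0 9F A8 83 at offsets 0–3.
U+25A8 → 3-byte form E2 96 A8 at offsets 4–6.
U+90AC2 → 4-byte form F2 90 AB 82 at offsets 7–10.
U+270E3 → 4-byte form F0 A7 83 A3 at offsets 11–14.
U+26FE → 3-byte form E2 9B BE at offsets 15–17.
Offset 17 falls in char 5's range; it's byte 3 of E2 9B BE = 0xBE.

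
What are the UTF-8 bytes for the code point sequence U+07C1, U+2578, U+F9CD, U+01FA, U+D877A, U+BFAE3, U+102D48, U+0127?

DF 81 E2 95 B8 EF A7 8D C7 BA F3 98 9D BA F2 BF AB A3 F4 82 B5 88 C4 A7

U+07C1: 2-byte form → DF 81.
U+2578: 3-byte form → E2 95 B8.
U+F9CD: 3-byte form → EF A7 8D.
U+01FA: 2-byte form → C7 BA.
U+D877A: 4-byte form → F3 98 9D BA.
U+BFAE3: 4-byte form → F2 BF AB A3.
U+102D48: 4-byte form → F4 82 B5 88.
U+0127: 2-byte form → C4 A7.
Concatenated (24 bytes): DF 81 E2 95 B8 EF A7 8D C7 BA F3 98 9D BA F2 BF AB A3 F4 82 B5 88 C4 A7.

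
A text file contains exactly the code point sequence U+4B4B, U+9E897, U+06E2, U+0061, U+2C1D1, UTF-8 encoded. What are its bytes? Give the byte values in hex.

E4 AD 8B F2 9E A2 97 DB A2 61 F0 AC 87 91

U+4B4B: 3-byte form → E4 AD 8B.
U+9E897: 4-byte form → F2 9E A2 97.
U+06E2: 2-byte form → DB A2.
U+0061: 1-byte form → 61.
U+2C1D1: 4-byte form → F0 AC 87 91.
Concatenated (14 bytes): E4 AD 8B F2 9E A2 97 DB A2 61 F0 AC 87 91.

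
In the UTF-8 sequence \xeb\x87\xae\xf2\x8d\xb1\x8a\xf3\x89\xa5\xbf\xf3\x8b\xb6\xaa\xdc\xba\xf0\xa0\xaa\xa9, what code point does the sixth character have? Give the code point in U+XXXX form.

Offset 0: leading byte 0xEB = 11101011 → 3-byte char #1 = EB 87 AE.
Offset 3: leading byte 0xF2 = 11110010 → 4-byte char #2 = F2 8D B1 8A.
Offset 7: leading byte 0xF3 = 11110011 → 4-byte char #3 = F3 89 A5 BF.
Offset 11: leading byte 0xF3 = 11110011 → 4-byte char #4 = F3 8B B6 AA.
Offset 15: leading byte 0xDC = 11011100 → 2-byte char #5 = DC BA.
Offset 17: leading byte 0xF0 = 11110000 → 4-byte char #6 = F0 A0 AA A9.
Leading byte 0xF0 = 11110000 matches 11110xxx → 4-byte sequence.
Byte 1: 0xF0 = 11110000, payload 000 (3 bits).
Byte 2: 0xA0 = 10100000 (10xxxxxx ✓), payload 100000.
Byte 3: 0xAA = 10101010 (10xxxxxx ✓), payload 101010.
Byte 4: 0xA9 = 10101001 (10xxxxxx ✓), payload 101001.
Concatenate: 000100000101010101001 = 0x20AA9 (21 bits → U+20AA9).

U+20AA9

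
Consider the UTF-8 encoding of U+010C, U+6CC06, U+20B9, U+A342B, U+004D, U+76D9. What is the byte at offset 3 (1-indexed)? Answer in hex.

0xF1

1-indexed offset 3 is 0-indexed offset 2.
U+010C → 2-byte form C4 8C at offsets 0–1.
U+6CC06 → 4-byte form F1 AC B0 86 at offsets 2–5.
Offset 2 falls in char 2's range; it's byte 1 of F1 AC B0 86 = 0xF1.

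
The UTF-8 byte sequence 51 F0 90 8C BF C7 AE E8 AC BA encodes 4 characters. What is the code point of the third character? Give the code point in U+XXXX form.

Offset 0: leading byte 0x51 = 01010001 → 1-byte char #1 = 51.
Offset 1: leading byte 0xF0 = 11110000 → 4-byte char #2 = F0 90 8C BF.
Offset 5: leading byte 0xC7 = 11000111 → 2-byte char #3 = C7 AE.
Leading byte 0xC7 = 11000111 matches 110xxxxx → 2-byte sequence.
Byte 1: 0xC7 = 11000111, payload 00111 (5 bits).
Byte 2: 0xAE = 10101110 (10xxxxxx ✓), payload 101110.
Concatenate: 00111101110 = 0x1EE (11 bits → U+01EE).

U+01EE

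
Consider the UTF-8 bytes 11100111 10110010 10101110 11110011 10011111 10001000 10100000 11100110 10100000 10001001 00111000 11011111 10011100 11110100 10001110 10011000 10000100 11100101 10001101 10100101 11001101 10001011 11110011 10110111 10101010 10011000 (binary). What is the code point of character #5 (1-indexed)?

U+07DC

Offset 0: leading byte 0xE7 = 11100111 → 3-byte char #1 = E7 B2 AE.
Offset 3: leading byte 0xF3 = 11110011 → 4-byte char #2 = F3 9F 88 A0.
Offset 7: leading byte 0xE6 = 11100110 → 3-byte char #3 = E6 A0 89.
Offset 10: leading byte 0x38 = 00111000 → 1-byte char #4 = 38.
Offset 11: leading byte 0xDF = 11011111 → 2-byte char #5 = DF 9C.
Leading byte 0xDF = 11011111 matches 110xxxxx → 2-byte sequence.
Byte 1: 0xDF = 11011111, payload 11111 (5 bits).
Byte 2: 0x9C = 10011100 (10xxxxxx ✓), payload 011100.
Concatenate: 11111011100 = 0x7DC (11 bits → U+07DC).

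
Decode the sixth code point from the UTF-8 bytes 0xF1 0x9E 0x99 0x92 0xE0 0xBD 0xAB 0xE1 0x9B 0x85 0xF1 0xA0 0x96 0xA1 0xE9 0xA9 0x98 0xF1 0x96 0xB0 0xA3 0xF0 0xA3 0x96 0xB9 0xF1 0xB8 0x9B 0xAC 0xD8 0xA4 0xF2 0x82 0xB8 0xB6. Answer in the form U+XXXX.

Offset 0: leading byte 0xF1 = 11110001 → 4-byte char #1 = F1 9E 99 92.
Offset 4: leading byte 0xE0 = 11100000 → 3-byte char #2 = E0 BD AB.
Offset 7: leading byte 0xE1 = 11100001 → 3-byte char #3 = E1 9B 85.
Offset 10: leading byte 0xF1 = 11110001 → 4-byte char #4 = F1 A0 96 A1.
Offset 14: leading byte 0xE9 = 11101001 → 3-byte char #5 = E9 A9 98.
Offset 17: leading byte 0xF1 = 11110001 → 4-byte char #6 = F1 96 B0 A3.
Leading byte 0xF1 = 11110001 matches 11110xxx → 4-byte sequence.
Byte 1: 0xF1 = 11110001, payload 001 (3 bits).
Byte 2: 0x96 = 10010110 (10xxxxxx ✓), payload 010110.
Byte 3: 0xB0 = 10110000 (10xxxxxx ✓), payload 110000.
Byte 4: 0xA3 = 10100011 (10xxxxxx ✓), payload 100011.
Concatenate: 001010110110000100011 = 0x56C23 (21 bits → U+56C23).

U+56C23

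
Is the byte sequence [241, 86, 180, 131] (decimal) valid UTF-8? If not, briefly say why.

Leading byte 0xF1 = 11110001 → 4-byte form.
Byte 2 is 0x56 = 01010110, which is not 10xxxxxx — expected a continuation byte.

invalid (non-continuation byte where continuation expected)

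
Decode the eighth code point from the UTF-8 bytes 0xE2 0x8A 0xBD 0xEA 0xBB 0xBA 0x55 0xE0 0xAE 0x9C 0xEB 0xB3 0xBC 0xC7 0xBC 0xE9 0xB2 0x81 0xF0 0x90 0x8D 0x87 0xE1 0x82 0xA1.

U+10347

Offset 0: leading byte 0xE2 = 11100010 → 3-byte char #1 = E2 8A BD.
Offset 3: leading byte 0xEA = 11101010 → 3-byte char #2 = EA BB BA.
Offset 6: leading byte 0x55 = 01010101 → 1-byte char #3 = 55.
Offset 7: leading byte 0xE0 = 11100000 → 3-byte char #4 = E0 AE 9C.
Offset 10: leading byte 0xEB = 11101011 → 3-byte char #5 = EB B3 BC.
Offset 13: leading byte 0xC7 = 11000111 → 2-byte char #6 = C7 BC.
Offset 15: leading byte 0xE9 = 11101001 → 3-byte char #7 = E9 B2 81.
Offset 18: leading byte 0xF0 = 11110000 → 4-byte char #8 = F0 90 8D 87.
Leading byte 0xF0 = 11110000 matches 11110xxx → 4-byte sequence.
Byte 1: 0xF0 = 11110000, payload 000 (3 bits).
Byte 2: 0x90 = 10010000 (10xxxxxx ✓), payload 010000.
Byte 3: 0x8D = 10001101 (10xxxxxx ✓), payload 001101.
Byte 4: 0x87 = 10000111 (10xxxxxx ✓), payload 000111.
Concatenate: 000010000001101000111 = 0x10347 (21 bits → U+10347).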